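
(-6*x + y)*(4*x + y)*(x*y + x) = -24*x^3*y - 24*x^3 - 2*x^2*y^2 - 2*x^2*y + x*y^3 + x*y^2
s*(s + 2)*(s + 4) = s^3 + 6*s^2 + 8*s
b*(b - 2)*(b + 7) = b^3 + 5*b^2 - 14*b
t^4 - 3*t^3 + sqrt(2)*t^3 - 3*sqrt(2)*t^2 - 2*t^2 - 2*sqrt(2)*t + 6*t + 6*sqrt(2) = (t - 3)*(t - sqrt(2))*(t + sqrt(2))^2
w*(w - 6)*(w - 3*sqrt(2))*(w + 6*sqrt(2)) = w^4 - 6*w^3 + 3*sqrt(2)*w^3 - 36*w^2 - 18*sqrt(2)*w^2 + 216*w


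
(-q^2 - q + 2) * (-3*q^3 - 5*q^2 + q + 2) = 3*q^5 + 8*q^4 - 2*q^3 - 13*q^2 + 4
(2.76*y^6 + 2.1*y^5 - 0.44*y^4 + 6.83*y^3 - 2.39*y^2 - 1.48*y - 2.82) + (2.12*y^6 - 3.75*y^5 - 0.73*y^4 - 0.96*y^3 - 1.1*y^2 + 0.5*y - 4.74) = 4.88*y^6 - 1.65*y^5 - 1.17*y^4 + 5.87*y^3 - 3.49*y^2 - 0.98*y - 7.56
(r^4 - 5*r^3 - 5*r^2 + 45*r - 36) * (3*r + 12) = 3*r^5 - 3*r^4 - 75*r^3 + 75*r^2 + 432*r - 432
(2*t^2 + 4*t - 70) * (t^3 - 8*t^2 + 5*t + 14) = 2*t^5 - 12*t^4 - 92*t^3 + 608*t^2 - 294*t - 980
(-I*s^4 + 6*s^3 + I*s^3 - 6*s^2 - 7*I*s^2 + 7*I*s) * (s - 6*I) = -I*s^5 + I*s^4 - 43*I*s^3 - 42*s^2 + 43*I*s^2 + 42*s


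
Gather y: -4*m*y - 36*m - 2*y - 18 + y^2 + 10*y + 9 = -36*m + y^2 + y*(8 - 4*m) - 9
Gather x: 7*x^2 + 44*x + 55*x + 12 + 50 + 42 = 7*x^2 + 99*x + 104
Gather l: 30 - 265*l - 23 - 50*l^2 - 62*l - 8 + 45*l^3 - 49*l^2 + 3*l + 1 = 45*l^3 - 99*l^2 - 324*l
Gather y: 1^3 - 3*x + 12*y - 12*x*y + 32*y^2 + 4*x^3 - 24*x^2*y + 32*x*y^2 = 4*x^3 - 3*x + y^2*(32*x + 32) + y*(-24*x^2 - 12*x + 12) + 1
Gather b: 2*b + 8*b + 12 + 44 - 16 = 10*b + 40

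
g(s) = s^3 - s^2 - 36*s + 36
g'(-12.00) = 420.00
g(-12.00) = -1404.00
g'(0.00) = -36.00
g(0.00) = 36.00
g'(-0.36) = -34.89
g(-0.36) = 48.78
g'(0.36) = -36.33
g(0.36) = 22.96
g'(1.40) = -32.92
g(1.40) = -13.62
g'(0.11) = -36.18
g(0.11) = 32.03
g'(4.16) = 7.60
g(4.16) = -59.07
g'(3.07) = -13.87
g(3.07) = -55.01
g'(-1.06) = -30.51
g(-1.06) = 71.85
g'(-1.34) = -27.93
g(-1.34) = 80.04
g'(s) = 3*s^2 - 2*s - 36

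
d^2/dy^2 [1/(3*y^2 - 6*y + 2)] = 6*(-3*y^2 + 6*y + 12*(y - 1)^2 - 2)/(3*y^2 - 6*y + 2)^3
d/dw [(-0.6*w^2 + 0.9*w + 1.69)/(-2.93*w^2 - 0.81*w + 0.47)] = (3.123*w^2 + 9.3394*w + 1.7919)/(8.5849*w^4 + 4.7466*w^3 - 2.0981*w^2 - 0.7614*w + 0.2209)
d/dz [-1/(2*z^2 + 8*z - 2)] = (z + 2)/(z^2 + 4*z - 1)^2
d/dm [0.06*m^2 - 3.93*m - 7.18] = 0.12*m - 3.93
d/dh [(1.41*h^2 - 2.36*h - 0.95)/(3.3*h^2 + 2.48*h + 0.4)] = (11.2848*h^2 + 7.398*h + 1.412)/(10.89*h^4 + 16.368*h^3 + 8.7904*h^2 + 1.984*h + 0.16)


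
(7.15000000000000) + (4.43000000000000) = 11.5800000000000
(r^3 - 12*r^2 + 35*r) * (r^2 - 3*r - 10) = r^5 - 15*r^4 + 61*r^3 + 15*r^2 - 350*r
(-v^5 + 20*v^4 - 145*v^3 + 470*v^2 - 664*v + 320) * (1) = -v^5 + 20*v^4 - 145*v^3 + 470*v^2 - 664*v + 320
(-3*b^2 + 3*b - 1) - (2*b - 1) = -3*b^2 + b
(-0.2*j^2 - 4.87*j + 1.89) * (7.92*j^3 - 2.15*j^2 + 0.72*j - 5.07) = -1.584*j^5 - 38.1404*j^4 + 25.2953*j^3 - 6.5559*j^2 + 26.0517*j - 9.5823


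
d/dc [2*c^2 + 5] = 4*c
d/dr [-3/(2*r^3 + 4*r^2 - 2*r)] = 3*(3*r^2 + 4*r - 1)/(2*r^2*(r^2 + 2*r - 1)^2)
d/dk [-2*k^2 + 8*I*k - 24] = -4*k + 8*I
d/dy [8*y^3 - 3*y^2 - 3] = 6*y*(4*y - 1)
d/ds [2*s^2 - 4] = 4*s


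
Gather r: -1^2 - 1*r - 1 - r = -2*r - 2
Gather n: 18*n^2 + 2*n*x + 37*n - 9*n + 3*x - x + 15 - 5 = 18*n^2 + n*(2*x + 28) + 2*x + 10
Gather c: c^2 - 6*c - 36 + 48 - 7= c^2 - 6*c + 5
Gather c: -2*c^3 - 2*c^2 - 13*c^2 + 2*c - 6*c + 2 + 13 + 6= -2*c^3 - 15*c^2 - 4*c + 21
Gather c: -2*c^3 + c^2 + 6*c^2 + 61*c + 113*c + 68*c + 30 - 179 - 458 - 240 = -2*c^3 + 7*c^2 + 242*c - 847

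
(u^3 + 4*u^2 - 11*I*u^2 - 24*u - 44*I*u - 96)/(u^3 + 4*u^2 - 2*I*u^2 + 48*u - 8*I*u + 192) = (u - 3*I)/(u + 6*I)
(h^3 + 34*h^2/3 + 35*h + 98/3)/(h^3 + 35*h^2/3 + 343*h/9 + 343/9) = 3*(h + 2)/(3*h + 7)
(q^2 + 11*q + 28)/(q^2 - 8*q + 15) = (q^2 + 11*q + 28)/(q^2 - 8*q + 15)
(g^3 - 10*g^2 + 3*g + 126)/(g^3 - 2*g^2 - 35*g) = (g^2 - 3*g - 18)/(g*(g + 5))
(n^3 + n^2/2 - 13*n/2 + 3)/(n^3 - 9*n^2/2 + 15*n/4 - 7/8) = 4*(n^2 + n - 6)/(4*n^2 - 16*n + 7)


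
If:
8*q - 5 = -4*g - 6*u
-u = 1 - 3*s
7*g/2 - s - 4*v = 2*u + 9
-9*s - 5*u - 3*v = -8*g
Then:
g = 75*v/28 + 29/4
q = -687*v/224 - 261/32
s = 43*v/56 + 21/8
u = 129*v/56 + 55/8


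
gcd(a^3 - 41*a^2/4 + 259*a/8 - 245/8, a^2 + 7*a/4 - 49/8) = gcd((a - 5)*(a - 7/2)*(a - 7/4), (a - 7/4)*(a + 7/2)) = a - 7/4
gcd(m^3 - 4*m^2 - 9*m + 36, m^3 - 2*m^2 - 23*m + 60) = m^2 - 7*m + 12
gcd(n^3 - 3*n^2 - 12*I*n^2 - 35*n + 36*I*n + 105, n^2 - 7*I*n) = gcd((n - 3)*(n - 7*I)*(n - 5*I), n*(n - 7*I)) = n - 7*I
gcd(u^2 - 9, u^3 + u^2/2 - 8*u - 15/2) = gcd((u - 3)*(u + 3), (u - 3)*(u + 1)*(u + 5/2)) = u - 3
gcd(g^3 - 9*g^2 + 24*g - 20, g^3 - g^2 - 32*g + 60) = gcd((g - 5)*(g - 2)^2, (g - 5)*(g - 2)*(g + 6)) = g^2 - 7*g + 10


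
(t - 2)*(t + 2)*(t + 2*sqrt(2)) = t^3 + 2*sqrt(2)*t^2 - 4*t - 8*sqrt(2)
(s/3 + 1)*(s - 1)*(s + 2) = s^3/3 + 4*s^2/3 + s/3 - 2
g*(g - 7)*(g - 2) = g^3 - 9*g^2 + 14*g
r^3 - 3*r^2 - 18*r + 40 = (r - 5)*(r - 2)*(r + 4)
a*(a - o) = a^2 - a*o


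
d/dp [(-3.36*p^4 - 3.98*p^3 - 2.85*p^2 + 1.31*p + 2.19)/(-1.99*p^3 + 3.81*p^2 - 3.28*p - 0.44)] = (6.6864*p^6 - 25.6032*p^5 + 12.2271*p^4 + 37.2362*p^3 + 22.6848*p^2 - 14.1798*p + 6.6068)/(3.9601*p^6 - 15.1638*p^5 + 27.5705*p^4 - 23.2424*p^3 + 7.4056*p^2 + 2.8864*p + 0.1936)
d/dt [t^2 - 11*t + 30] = 2*t - 11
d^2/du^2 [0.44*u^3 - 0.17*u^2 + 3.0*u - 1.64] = 2.64*u - 0.34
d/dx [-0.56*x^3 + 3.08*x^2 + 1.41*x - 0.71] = -1.68*x^2 + 6.16*x + 1.41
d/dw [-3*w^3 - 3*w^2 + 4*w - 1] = -9*w^2 - 6*w + 4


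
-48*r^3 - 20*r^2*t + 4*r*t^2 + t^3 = (-4*r + t)*(2*r + t)*(6*r + t)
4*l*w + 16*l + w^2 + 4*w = (4*l + w)*(w + 4)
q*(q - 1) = q^2 - q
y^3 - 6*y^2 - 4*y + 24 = (y - 6)*(y - 2)*(y + 2)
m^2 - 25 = (m - 5)*(m + 5)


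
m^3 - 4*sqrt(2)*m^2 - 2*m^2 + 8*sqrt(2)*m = m*(m - 2)*(m - 4*sqrt(2))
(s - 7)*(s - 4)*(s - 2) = s^3 - 13*s^2 + 50*s - 56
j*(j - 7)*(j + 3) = j^3 - 4*j^2 - 21*j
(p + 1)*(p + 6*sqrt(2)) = p^2 + p + 6*sqrt(2)*p + 6*sqrt(2)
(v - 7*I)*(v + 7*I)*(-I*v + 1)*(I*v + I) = v^4 + v^3 + I*v^3 + 49*v^2 + I*v^2 + 49*v + 49*I*v + 49*I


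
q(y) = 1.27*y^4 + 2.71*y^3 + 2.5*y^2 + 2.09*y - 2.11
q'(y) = 5.08*y^3 + 8.13*y^2 + 5.0*y + 2.09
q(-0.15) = -2.38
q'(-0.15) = 1.51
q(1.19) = 11.03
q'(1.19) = 28.11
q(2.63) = 130.74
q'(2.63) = 163.89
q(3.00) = 202.70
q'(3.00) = 227.42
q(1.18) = 10.75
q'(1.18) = 27.66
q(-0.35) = -2.63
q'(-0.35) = 1.12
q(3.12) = 231.40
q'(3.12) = 251.12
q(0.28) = -1.26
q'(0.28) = 4.24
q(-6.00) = 1135.91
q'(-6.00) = -832.51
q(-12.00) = 21984.65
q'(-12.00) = -7665.43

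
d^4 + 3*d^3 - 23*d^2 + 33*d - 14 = (d - 2)*(d - 1)^2*(d + 7)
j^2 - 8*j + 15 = (j - 5)*(j - 3)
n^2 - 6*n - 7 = (n - 7)*(n + 1)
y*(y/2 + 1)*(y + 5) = y^3/2 + 7*y^2/2 + 5*y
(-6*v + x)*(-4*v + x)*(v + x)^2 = 24*v^4 + 38*v^3*x + 5*v^2*x^2 - 8*v*x^3 + x^4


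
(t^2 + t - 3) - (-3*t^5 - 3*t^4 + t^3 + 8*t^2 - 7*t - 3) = 3*t^5 + 3*t^4 - t^3 - 7*t^2 + 8*t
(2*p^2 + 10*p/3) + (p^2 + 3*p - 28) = 3*p^2 + 19*p/3 - 28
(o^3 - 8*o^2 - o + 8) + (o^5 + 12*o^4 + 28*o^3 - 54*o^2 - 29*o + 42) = o^5 + 12*o^4 + 29*o^3 - 62*o^2 - 30*o + 50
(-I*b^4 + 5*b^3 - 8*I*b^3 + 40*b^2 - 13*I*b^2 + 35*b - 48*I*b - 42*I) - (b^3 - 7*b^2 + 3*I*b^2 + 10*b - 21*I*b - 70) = -I*b^4 + 4*b^3 - 8*I*b^3 + 47*b^2 - 16*I*b^2 + 25*b - 27*I*b + 70 - 42*I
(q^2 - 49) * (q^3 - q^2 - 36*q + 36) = q^5 - q^4 - 85*q^3 + 85*q^2 + 1764*q - 1764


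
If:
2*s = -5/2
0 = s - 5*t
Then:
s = -5/4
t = -1/4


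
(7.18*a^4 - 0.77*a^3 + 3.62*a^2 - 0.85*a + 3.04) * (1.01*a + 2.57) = 7.2518*a^5 + 17.6749*a^4 + 1.6773*a^3 + 8.4449*a^2 + 0.8859*a + 7.8128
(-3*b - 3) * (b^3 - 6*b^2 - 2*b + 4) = -3*b^4 + 15*b^3 + 24*b^2 - 6*b - 12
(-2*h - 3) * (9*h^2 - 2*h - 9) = -18*h^3 - 23*h^2 + 24*h + 27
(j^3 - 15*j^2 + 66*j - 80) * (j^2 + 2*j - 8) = j^5 - 13*j^4 + 28*j^3 + 172*j^2 - 688*j + 640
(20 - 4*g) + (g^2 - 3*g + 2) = g^2 - 7*g + 22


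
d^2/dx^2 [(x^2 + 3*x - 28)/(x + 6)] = -20/(x^3 + 18*x^2 + 108*x + 216)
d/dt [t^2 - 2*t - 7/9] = 2*t - 2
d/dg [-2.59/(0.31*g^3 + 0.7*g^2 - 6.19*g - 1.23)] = (2.4087*g^2 + 3.626*g - 16.0321)/(0.31*g^3 + 0.7*g^2 - 6.19*g - 1.23)^2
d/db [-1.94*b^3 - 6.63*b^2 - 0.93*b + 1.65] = -5.82*b^2 - 13.26*b - 0.93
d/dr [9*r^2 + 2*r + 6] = 18*r + 2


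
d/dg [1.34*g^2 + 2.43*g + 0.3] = 2.68*g + 2.43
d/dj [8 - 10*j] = -10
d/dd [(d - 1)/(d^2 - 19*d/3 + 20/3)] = 3*(-3*d^2 + 6*d + 1)/(9*d^4 - 114*d^3 + 481*d^2 - 760*d + 400)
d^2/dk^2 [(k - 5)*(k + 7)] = 2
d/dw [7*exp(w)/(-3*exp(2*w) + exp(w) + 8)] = (21*exp(2*w) + 56)*exp(w)/(9*exp(4*w) - 6*exp(3*w) - 47*exp(2*w) + 16*exp(w) + 64)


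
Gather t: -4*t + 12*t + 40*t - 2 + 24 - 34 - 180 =48*t - 192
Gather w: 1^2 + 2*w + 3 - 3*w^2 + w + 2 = -3*w^2 + 3*w + 6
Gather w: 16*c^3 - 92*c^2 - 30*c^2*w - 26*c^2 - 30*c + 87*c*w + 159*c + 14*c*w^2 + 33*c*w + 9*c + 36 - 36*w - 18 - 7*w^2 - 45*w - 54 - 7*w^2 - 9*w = 16*c^3 - 118*c^2 + 138*c + w^2*(14*c - 14) + w*(-30*c^2 + 120*c - 90) - 36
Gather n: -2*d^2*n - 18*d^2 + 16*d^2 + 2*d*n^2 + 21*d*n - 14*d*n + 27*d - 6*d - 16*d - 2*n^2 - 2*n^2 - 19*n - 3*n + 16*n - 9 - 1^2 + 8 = -2*d^2 + 5*d + n^2*(2*d - 4) + n*(-2*d^2 + 7*d - 6) - 2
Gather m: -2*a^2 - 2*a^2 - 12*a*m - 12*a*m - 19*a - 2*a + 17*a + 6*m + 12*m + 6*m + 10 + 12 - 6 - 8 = -4*a^2 - 4*a + m*(24 - 24*a) + 8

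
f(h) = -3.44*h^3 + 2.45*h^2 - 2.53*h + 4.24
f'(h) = -10.32*h^2 + 4.9*h - 2.53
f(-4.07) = 287.04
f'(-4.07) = -193.42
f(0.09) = 4.03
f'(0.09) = -2.17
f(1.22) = -1.45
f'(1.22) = -11.91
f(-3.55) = 198.00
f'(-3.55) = -149.98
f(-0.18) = 4.79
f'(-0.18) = -3.75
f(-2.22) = 59.57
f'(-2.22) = -64.27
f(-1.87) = 40.03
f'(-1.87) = -47.78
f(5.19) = -423.80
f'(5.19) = -255.08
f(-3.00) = 126.76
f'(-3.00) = -110.11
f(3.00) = -74.18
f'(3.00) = -80.71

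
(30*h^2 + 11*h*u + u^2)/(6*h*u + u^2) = (5*h + u)/u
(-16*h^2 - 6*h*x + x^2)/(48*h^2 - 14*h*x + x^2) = (2*h + x)/(-6*h + x)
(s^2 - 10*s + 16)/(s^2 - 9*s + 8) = (s - 2)/(s - 1)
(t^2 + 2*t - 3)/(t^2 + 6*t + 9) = (t - 1)/(t + 3)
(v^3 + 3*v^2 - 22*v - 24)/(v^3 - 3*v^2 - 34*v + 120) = (v + 1)/(v - 5)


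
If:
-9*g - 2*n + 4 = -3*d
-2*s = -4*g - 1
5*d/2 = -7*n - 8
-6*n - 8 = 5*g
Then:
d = 292/5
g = 124/5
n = -22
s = 501/10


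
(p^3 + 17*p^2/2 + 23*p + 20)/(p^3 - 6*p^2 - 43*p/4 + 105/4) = 2*(p^2 + 6*p + 8)/(2*p^2 - 17*p + 21)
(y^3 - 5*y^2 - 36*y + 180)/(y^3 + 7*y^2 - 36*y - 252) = (y - 5)/(y + 7)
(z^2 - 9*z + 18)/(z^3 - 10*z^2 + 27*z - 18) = 1/(z - 1)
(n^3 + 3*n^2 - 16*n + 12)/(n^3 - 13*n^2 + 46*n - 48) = (n^2 + 5*n - 6)/(n^2 - 11*n + 24)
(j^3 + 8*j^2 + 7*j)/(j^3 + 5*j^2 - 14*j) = (j + 1)/(j - 2)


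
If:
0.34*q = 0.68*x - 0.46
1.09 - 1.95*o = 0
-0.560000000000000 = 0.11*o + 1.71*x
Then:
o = 0.56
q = -2.08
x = -0.36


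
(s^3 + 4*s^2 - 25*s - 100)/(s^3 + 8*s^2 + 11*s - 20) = (s - 5)/(s - 1)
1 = 1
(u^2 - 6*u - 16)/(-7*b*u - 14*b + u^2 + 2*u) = (u - 8)/(-7*b + u)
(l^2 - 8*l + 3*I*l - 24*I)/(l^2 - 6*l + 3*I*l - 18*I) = (l - 8)/(l - 6)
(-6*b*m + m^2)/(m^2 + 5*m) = (-6*b + m)/(m + 5)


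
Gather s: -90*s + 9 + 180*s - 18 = 90*s - 9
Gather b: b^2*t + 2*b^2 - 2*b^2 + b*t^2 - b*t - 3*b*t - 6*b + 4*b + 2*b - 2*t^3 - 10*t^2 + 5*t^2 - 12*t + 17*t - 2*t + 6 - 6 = b^2*t + b*(t^2 - 4*t) - 2*t^3 - 5*t^2 + 3*t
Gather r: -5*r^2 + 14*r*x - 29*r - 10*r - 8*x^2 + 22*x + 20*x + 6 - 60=-5*r^2 + r*(14*x - 39) - 8*x^2 + 42*x - 54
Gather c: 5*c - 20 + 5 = 5*c - 15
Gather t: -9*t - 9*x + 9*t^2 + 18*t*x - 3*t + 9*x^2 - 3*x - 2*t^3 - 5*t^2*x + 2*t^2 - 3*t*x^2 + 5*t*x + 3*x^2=-2*t^3 + t^2*(11 - 5*x) + t*(-3*x^2 + 23*x - 12) + 12*x^2 - 12*x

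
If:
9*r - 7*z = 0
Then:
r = 7*z/9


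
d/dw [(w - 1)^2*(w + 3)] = (w - 1)*(3*w + 5)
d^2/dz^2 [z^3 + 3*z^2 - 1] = 6*z + 6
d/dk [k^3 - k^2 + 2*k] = 3*k^2 - 2*k + 2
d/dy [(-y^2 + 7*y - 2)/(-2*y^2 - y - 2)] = (15*y^2 - 4*y - 16)/(4*y^4 + 4*y^3 + 9*y^2 + 4*y + 4)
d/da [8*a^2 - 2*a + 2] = 16*a - 2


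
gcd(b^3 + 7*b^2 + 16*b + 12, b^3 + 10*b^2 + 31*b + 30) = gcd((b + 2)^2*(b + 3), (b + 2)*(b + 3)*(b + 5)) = b^2 + 5*b + 6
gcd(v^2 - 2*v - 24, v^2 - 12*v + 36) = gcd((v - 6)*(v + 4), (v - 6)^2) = v - 6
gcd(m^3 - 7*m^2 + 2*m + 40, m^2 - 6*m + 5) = m - 5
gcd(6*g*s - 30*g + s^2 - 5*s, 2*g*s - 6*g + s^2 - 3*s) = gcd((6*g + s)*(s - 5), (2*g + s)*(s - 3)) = 1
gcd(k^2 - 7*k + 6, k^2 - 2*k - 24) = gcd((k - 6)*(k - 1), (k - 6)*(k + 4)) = k - 6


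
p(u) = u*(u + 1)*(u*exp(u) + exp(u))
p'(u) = u*(u + 1)*(u*exp(u) + 2*exp(u)) + u*(u*exp(u) + exp(u)) + (u + 1)*(u*exp(u) + exp(u)) = (u + 1)*(u*(u + 2) + 2*u + 1)*exp(u)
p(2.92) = 831.95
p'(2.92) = 1541.32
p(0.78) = 5.39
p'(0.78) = 18.36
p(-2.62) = -0.50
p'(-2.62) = 0.31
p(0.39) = 1.11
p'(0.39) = 5.57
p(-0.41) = -0.09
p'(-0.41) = -0.18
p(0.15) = 0.23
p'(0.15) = 2.17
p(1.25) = 22.09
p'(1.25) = 59.39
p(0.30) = 0.68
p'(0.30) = 4.02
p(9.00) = 7292775.53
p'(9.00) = 9561639.03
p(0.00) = 0.00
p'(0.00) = 1.00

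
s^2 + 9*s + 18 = (s + 3)*(s + 6)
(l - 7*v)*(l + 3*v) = l^2 - 4*l*v - 21*v^2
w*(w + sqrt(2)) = w^2 + sqrt(2)*w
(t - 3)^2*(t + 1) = t^3 - 5*t^2 + 3*t + 9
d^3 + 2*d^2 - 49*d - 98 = (d - 7)*(d + 2)*(d + 7)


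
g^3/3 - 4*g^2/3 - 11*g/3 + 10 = (g/3 + 1)*(g - 5)*(g - 2)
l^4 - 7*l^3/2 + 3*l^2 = l^2*(l - 2)*(l - 3/2)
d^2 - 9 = (d - 3)*(d + 3)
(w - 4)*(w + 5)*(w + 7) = w^3 + 8*w^2 - 13*w - 140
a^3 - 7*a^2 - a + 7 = (a - 7)*(a - 1)*(a + 1)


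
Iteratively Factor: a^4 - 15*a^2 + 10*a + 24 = (a - 2)*(a^3 + 2*a^2 - 11*a - 12) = (a - 3)*(a - 2)*(a^2 + 5*a + 4) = (a - 3)*(a - 2)*(a + 1)*(a + 4)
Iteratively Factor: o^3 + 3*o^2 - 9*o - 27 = (o - 3)*(o^2 + 6*o + 9) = (o - 3)*(o + 3)*(o + 3)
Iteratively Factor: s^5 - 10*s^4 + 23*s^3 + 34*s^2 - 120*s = (s - 4)*(s^4 - 6*s^3 - s^2 + 30*s) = (s - 5)*(s - 4)*(s^3 - s^2 - 6*s) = (s - 5)*(s - 4)*(s + 2)*(s^2 - 3*s) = s*(s - 5)*(s - 4)*(s + 2)*(s - 3)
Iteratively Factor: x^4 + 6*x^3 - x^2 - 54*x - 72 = (x + 3)*(x^3 + 3*x^2 - 10*x - 24) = (x + 2)*(x + 3)*(x^2 + x - 12) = (x + 2)*(x + 3)*(x + 4)*(x - 3)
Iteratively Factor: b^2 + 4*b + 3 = (b + 3)*(b + 1)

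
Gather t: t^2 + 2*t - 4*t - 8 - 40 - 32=t^2 - 2*t - 80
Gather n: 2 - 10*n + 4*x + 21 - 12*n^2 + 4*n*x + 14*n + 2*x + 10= -12*n^2 + n*(4*x + 4) + 6*x + 33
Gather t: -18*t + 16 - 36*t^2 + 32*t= -36*t^2 + 14*t + 16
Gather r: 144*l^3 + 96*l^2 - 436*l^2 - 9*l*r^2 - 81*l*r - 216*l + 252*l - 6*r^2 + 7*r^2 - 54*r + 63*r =144*l^3 - 340*l^2 + 36*l + r^2*(1 - 9*l) + r*(9 - 81*l)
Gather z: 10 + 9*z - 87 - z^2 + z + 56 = -z^2 + 10*z - 21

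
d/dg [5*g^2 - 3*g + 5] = 10*g - 3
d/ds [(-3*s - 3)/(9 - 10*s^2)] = 3*(10*s^2 - 20*s*(s + 1) - 9)/(10*s^2 - 9)^2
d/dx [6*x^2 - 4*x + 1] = 12*x - 4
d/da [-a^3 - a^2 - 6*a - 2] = -3*a^2 - 2*a - 6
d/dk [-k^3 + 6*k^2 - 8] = 3*k*(4 - k)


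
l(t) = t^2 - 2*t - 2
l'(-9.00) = -20.00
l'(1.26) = 0.52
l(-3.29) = 15.40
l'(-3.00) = -8.00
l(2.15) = -1.68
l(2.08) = -1.83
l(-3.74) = 19.47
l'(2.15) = 2.30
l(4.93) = 12.44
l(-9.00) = 97.00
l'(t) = 2*t - 2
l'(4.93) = 7.86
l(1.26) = -2.93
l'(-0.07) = -2.14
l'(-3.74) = -9.48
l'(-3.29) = -8.58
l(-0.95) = 0.80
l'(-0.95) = -3.90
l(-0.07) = -1.86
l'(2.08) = 2.16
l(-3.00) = 13.00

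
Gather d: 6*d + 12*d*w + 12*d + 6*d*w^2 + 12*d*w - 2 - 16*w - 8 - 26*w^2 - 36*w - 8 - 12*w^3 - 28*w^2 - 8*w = d*(6*w^2 + 24*w + 18) - 12*w^3 - 54*w^2 - 60*w - 18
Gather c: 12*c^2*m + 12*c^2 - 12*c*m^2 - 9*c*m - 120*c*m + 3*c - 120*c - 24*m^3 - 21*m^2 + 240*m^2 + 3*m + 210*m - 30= c^2*(12*m + 12) + c*(-12*m^2 - 129*m - 117) - 24*m^3 + 219*m^2 + 213*m - 30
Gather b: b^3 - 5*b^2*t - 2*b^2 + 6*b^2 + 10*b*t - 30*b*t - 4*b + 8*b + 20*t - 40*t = b^3 + b^2*(4 - 5*t) + b*(4 - 20*t) - 20*t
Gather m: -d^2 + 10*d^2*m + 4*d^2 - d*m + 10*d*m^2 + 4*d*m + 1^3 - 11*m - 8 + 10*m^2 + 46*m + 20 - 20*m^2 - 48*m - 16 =3*d^2 + m^2*(10*d - 10) + m*(10*d^2 + 3*d - 13) - 3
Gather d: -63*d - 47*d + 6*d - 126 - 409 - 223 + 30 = -104*d - 728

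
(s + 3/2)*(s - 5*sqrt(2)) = s^2 - 5*sqrt(2)*s + 3*s/2 - 15*sqrt(2)/2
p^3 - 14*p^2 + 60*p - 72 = (p - 6)^2*(p - 2)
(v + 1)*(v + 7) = v^2 + 8*v + 7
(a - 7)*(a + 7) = a^2 - 49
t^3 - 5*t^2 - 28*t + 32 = (t - 8)*(t - 1)*(t + 4)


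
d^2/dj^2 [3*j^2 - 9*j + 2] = 6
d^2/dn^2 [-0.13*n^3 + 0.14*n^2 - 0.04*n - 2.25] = 0.28 - 0.78*n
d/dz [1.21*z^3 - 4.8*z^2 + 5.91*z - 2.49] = 3.63*z^2 - 9.6*z + 5.91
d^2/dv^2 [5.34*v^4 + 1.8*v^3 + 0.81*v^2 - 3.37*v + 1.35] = 64.08*v^2 + 10.8*v + 1.62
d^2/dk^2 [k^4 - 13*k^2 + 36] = 12*k^2 - 26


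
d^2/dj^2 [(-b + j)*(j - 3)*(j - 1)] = -2*b + 6*j - 8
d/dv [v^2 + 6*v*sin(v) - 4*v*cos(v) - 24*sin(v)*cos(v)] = 4*v*sin(v) + 6*v*cos(v) + 2*v + 6*sin(v) - 4*cos(v) - 24*cos(2*v)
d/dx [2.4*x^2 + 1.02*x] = 4.8*x + 1.02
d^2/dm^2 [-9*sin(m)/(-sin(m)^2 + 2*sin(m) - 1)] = 9*(sin(m) + 4)*cos(m)^2/(sin(m) - 1)^4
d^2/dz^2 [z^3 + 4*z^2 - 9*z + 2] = 6*z + 8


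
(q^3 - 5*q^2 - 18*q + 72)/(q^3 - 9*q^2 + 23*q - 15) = (q^2 - 2*q - 24)/(q^2 - 6*q + 5)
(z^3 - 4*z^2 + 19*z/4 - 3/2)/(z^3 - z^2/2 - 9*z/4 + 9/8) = 2*(z - 2)/(2*z + 3)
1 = 1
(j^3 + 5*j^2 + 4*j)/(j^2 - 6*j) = (j^2 + 5*j + 4)/(j - 6)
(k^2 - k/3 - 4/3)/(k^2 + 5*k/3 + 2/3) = (3*k - 4)/(3*k + 2)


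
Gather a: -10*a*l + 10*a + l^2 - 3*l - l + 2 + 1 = a*(10 - 10*l) + l^2 - 4*l + 3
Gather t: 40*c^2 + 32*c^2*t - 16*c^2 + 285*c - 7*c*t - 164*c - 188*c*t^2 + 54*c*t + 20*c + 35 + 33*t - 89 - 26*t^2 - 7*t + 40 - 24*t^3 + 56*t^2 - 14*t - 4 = 24*c^2 + 141*c - 24*t^3 + t^2*(30 - 188*c) + t*(32*c^2 + 47*c + 12) - 18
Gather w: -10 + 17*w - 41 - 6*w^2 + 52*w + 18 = -6*w^2 + 69*w - 33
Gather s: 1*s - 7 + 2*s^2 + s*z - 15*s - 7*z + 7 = 2*s^2 + s*(z - 14) - 7*z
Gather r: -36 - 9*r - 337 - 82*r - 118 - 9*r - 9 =-100*r - 500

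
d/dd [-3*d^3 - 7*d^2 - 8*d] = -9*d^2 - 14*d - 8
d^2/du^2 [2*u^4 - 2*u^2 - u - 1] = 24*u^2 - 4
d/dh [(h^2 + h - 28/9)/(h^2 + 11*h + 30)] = 2*(45*h^2 + 298*h + 289)/(9*(h^4 + 22*h^3 + 181*h^2 + 660*h + 900))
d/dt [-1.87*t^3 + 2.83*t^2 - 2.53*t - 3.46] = -5.61*t^2 + 5.66*t - 2.53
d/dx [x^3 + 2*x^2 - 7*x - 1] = 3*x^2 + 4*x - 7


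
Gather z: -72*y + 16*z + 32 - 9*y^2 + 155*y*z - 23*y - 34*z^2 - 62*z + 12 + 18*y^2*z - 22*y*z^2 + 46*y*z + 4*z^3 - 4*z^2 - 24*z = -9*y^2 - 95*y + 4*z^3 + z^2*(-22*y - 38) + z*(18*y^2 + 201*y - 70) + 44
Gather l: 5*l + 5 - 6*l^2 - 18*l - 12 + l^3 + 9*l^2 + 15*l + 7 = l^3 + 3*l^2 + 2*l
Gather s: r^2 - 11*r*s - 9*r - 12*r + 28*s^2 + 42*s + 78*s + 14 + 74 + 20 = r^2 - 21*r + 28*s^2 + s*(120 - 11*r) + 108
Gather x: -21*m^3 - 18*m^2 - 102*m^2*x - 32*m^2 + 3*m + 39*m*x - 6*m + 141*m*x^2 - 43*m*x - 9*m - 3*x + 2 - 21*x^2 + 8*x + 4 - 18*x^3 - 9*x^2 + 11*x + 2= -21*m^3 - 50*m^2 - 12*m - 18*x^3 + x^2*(141*m - 30) + x*(-102*m^2 - 4*m + 16) + 8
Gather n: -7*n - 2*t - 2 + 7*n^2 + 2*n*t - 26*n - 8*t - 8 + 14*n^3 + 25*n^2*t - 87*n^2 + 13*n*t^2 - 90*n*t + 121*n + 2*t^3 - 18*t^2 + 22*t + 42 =14*n^3 + n^2*(25*t - 80) + n*(13*t^2 - 88*t + 88) + 2*t^3 - 18*t^2 + 12*t + 32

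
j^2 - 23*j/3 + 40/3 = (j - 5)*(j - 8/3)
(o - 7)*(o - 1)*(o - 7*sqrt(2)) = o^3 - 7*sqrt(2)*o^2 - 8*o^2 + 7*o + 56*sqrt(2)*o - 49*sqrt(2)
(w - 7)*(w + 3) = w^2 - 4*w - 21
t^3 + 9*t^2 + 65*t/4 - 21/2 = (t - 1/2)*(t + 7/2)*(t + 6)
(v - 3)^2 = v^2 - 6*v + 9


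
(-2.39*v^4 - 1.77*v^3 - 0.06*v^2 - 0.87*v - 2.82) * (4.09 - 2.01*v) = 4.8039*v^5 - 6.2174*v^4 - 7.1187*v^3 + 1.5033*v^2 + 2.1099*v - 11.5338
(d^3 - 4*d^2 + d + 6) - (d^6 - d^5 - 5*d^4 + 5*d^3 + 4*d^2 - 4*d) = -d^6 + d^5 + 5*d^4 - 4*d^3 - 8*d^2 + 5*d + 6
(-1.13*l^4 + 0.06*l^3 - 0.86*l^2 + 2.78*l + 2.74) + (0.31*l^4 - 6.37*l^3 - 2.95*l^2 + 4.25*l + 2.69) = -0.82*l^4 - 6.31*l^3 - 3.81*l^2 + 7.03*l + 5.43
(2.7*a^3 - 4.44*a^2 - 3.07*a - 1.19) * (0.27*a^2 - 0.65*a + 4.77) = 0.729*a^5 - 2.9538*a^4 + 14.9361*a^3 - 19.5046*a^2 - 13.8704*a - 5.6763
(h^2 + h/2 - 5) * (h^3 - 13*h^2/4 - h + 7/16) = h^5 - 11*h^4/4 - 61*h^3/8 + 259*h^2/16 + 167*h/32 - 35/16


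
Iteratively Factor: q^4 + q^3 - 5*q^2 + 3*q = (q - 1)*(q^3 + 2*q^2 - 3*q) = q*(q - 1)*(q^2 + 2*q - 3) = q*(q - 1)^2*(q + 3)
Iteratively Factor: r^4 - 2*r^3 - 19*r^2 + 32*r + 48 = (r + 1)*(r^3 - 3*r^2 - 16*r + 48) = (r - 3)*(r + 1)*(r^2 - 16) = (r - 3)*(r + 1)*(r + 4)*(r - 4)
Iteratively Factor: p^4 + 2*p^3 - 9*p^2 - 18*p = (p - 3)*(p^3 + 5*p^2 + 6*p) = (p - 3)*(p + 3)*(p^2 + 2*p) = p*(p - 3)*(p + 3)*(p + 2)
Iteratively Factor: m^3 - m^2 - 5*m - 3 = (m + 1)*(m^2 - 2*m - 3) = (m + 1)^2*(m - 3)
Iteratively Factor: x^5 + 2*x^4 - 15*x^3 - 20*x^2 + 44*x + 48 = (x + 4)*(x^4 - 2*x^3 - 7*x^2 + 8*x + 12) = (x - 3)*(x + 4)*(x^3 + x^2 - 4*x - 4) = (x - 3)*(x - 2)*(x + 4)*(x^2 + 3*x + 2) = (x - 3)*(x - 2)*(x + 1)*(x + 4)*(x + 2)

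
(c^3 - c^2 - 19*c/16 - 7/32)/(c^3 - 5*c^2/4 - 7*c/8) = (c + 1/4)/c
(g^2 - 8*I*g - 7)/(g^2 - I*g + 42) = (g - I)/(g + 6*I)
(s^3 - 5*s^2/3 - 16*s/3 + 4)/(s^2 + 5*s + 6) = (s^2 - 11*s/3 + 2)/(s + 3)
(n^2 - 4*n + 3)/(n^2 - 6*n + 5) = (n - 3)/(n - 5)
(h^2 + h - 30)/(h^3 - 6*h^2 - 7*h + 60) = (h + 6)/(h^2 - h - 12)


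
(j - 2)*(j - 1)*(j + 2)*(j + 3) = j^4 + 2*j^3 - 7*j^2 - 8*j + 12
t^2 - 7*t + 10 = (t - 5)*(t - 2)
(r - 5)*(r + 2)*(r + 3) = r^3 - 19*r - 30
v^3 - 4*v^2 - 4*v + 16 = (v - 4)*(v - 2)*(v + 2)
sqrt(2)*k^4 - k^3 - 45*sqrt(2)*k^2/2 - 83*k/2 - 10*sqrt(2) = (k - 4*sqrt(2))*(k + sqrt(2)/2)*(k + 5*sqrt(2)/2)*(sqrt(2)*k + 1)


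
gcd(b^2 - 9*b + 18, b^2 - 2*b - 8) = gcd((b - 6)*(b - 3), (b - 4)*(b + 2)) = 1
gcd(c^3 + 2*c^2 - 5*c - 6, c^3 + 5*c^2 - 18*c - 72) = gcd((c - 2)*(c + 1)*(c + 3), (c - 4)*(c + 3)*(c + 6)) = c + 3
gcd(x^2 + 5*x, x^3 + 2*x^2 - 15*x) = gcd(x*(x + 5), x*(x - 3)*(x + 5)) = x^2 + 5*x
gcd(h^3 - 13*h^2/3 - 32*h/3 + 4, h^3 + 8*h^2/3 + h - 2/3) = h^2 + 5*h/3 - 2/3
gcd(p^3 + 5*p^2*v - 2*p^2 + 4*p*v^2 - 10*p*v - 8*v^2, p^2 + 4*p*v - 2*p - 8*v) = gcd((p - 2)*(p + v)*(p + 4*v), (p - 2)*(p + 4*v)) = p^2 + 4*p*v - 2*p - 8*v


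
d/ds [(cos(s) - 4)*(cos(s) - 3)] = (7 - 2*cos(s))*sin(s)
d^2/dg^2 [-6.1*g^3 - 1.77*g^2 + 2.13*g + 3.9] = -36.6*g - 3.54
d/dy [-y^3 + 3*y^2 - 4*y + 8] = -3*y^2 + 6*y - 4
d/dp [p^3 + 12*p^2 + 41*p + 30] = 3*p^2 + 24*p + 41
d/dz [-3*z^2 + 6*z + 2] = 6 - 6*z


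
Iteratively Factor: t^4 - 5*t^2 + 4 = (t + 1)*(t^3 - t^2 - 4*t + 4) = (t - 1)*(t + 1)*(t^2 - 4) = (t - 1)*(t + 1)*(t + 2)*(t - 2)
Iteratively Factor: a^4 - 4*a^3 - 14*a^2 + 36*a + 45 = (a + 3)*(a^3 - 7*a^2 + 7*a + 15) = (a - 5)*(a + 3)*(a^2 - 2*a - 3) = (a - 5)*(a + 1)*(a + 3)*(a - 3)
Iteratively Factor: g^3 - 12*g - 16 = (g + 2)*(g^2 - 2*g - 8) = (g + 2)^2*(g - 4)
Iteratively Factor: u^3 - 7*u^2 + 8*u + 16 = (u - 4)*(u^2 - 3*u - 4) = (u - 4)*(u + 1)*(u - 4)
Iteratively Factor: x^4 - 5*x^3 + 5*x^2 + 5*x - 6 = (x - 1)*(x^3 - 4*x^2 + x + 6) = (x - 3)*(x - 1)*(x^2 - x - 2) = (x - 3)*(x - 2)*(x - 1)*(x + 1)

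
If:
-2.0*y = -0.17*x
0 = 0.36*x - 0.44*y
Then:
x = 0.00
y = 0.00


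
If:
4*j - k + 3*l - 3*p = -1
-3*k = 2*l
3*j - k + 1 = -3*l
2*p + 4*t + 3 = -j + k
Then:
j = -132*t/37 - 93/37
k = -72*t/37 - 44/37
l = 108*t/37 + 66/37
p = -44*t/37 - 31/37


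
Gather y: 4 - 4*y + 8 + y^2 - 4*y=y^2 - 8*y + 12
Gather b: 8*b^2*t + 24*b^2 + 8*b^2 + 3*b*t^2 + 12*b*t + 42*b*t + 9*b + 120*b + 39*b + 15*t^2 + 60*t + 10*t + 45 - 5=b^2*(8*t + 32) + b*(3*t^2 + 54*t + 168) + 15*t^2 + 70*t + 40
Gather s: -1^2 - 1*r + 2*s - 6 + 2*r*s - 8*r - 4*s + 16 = -9*r + s*(2*r - 2) + 9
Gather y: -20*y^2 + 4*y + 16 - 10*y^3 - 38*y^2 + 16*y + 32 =-10*y^3 - 58*y^2 + 20*y + 48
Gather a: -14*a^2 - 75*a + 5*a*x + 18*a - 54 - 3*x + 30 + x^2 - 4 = -14*a^2 + a*(5*x - 57) + x^2 - 3*x - 28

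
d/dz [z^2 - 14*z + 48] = 2*z - 14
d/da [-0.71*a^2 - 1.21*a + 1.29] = -1.42*a - 1.21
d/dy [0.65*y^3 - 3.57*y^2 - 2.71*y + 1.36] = 1.95*y^2 - 7.14*y - 2.71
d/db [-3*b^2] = -6*b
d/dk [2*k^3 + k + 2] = 6*k^2 + 1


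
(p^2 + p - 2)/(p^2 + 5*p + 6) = (p - 1)/(p + 3)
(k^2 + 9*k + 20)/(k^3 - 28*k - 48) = (k + 5)/(k^2 - 4*k - 12)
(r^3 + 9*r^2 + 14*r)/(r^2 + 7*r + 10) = r*(r + 7)/(r + 5)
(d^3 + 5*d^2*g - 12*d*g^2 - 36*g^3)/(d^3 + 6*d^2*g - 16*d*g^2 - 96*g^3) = (d^2 - d*g - 6*g^2)/(d^2 - 16*g^2)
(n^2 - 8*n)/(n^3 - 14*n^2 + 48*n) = 1/(n - 6)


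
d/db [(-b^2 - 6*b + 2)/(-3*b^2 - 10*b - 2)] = 8*(-b^2 + 2*b + 4)/(9*b^4 + 60*b^3 + 112*b^2 + 40*b + 4)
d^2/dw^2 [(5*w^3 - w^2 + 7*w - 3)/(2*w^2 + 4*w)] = (29*w^3 - 9*w^2 - 18*w - 12)/(w^3*(w^3 + 6*w^2 + 12*w + 8))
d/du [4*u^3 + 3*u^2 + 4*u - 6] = 12*u^2 + 6*u + 4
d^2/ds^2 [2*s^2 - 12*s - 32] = 4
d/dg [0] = 0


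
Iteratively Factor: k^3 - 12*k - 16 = (k + 2)*(k^2 - 2*k - 8) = (k - 4)*(k + 2)*(k + 2)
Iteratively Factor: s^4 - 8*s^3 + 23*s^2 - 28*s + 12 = (s - 3)*(s^3 - 5*s^2 + 8*s - 4) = (s - 3)*(s - 2)*(s^2 - 3*s + 2) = (s - 3)*(s - 2)*(s - 1)*(s - 2)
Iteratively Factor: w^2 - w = (w - 1)*(w)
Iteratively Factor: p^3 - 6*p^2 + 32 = (p - 4)*(p^2 - 2*p - 8) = (p - 4)^2*(p + 2)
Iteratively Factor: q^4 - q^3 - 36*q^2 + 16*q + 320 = (q + 4)*(q^3 - 5*q^2 - 16*q + 80) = (q - 5)*(q + 4)*(q^2 - 16) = (q - 5)*(q + 4)^2*(q - 4)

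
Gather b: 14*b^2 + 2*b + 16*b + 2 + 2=14*b^2 + 18*b + 4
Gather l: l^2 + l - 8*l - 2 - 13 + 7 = l^2 - 7*l - 8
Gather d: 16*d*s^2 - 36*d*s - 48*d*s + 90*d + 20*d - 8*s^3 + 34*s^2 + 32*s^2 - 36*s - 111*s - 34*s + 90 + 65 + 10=d*(16*s^2 - 84*s + 110) - 8*s^3 + 66*s^2 - 181*s + 165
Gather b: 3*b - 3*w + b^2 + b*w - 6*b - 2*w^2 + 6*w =b^2 + b*(w - 3) - 2*w^2 + 3*w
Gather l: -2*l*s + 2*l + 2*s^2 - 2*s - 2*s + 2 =l*(2 - 2*s) + 2*s^2 - 4*s + 2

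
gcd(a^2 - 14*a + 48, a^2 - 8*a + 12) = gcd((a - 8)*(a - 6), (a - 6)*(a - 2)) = a - 6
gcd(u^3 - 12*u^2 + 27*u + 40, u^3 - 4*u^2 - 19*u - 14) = u + 1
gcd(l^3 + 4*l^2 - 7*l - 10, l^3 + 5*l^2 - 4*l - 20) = l^2 + 3*l - 10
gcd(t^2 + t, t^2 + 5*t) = t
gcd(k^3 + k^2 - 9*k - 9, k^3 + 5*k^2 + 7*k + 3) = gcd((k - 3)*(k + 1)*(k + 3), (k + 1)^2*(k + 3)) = k^2 + 4*k + 3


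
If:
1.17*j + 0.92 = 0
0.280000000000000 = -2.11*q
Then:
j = -0.79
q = -0.13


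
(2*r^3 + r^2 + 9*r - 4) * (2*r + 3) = 4*r^4 + 8*r^3 + 21*r^2 + 19*r - 12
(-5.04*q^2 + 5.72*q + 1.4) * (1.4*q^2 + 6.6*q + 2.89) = -7.056*q^4 - 25.256*q^3 + 25.1464*q^2 + 25.7708*q + 4.046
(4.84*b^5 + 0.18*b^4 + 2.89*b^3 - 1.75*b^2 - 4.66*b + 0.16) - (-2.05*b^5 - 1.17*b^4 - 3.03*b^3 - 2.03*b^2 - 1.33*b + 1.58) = 6.89*b^5 + 1.35*b^4 + 5.92*b^3 + 0.28*b^2 - 3.33*b - 1.42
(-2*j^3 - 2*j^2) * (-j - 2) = 2*j^4 + 6*j^3 + 4*j^2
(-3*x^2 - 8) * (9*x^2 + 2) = -27*x^4 - 78*x^2 - 16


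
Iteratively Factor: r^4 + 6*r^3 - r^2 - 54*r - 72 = (r + 2)*(r^3 + 4*r^2 - 9*r - 36) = (r + 2)*(r + 4)*(r^2 - 9) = (r - 3)*(r + 2)*(r + 4)*(r + 3)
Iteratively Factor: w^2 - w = (w)*(w - 1)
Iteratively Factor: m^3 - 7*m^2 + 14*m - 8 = (m - 4)*(m^2 - 3*m + 2) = (m - 4)*(m - 1)*(m - 2)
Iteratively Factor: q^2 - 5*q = (q)*(q - 5)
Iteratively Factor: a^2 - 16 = (a + 4)*(a - 4)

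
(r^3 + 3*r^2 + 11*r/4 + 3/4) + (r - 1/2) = r^3 + 3*r^2 + 15*r/4 + 1/4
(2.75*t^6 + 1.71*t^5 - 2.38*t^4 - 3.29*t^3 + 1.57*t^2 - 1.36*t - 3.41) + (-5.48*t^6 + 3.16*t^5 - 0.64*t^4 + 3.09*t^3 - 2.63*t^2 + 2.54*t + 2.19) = -2.73*t^6 + 4.87*t^5 - 3.02*t^4 - 0.2*t^3 - 1.06*t^2 + 1.18*t - 1.22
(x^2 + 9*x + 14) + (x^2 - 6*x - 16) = 2*x^2 + 3*x - 2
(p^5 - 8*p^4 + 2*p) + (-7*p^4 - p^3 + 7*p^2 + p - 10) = p^5 - 15*p^4 - p^3 + 7*p^2 + 3*p - 10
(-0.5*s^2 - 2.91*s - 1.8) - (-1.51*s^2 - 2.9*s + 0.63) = 1.01*s^2 - 0.0100000000000002*s - 2.43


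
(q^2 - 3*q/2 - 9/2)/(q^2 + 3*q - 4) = (2*q^2 - 3*q - 9)/(2*(q^2 + 3*q - 4))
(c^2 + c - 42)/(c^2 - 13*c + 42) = (c + 7)/(c - 7)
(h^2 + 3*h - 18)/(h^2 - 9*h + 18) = (h + 6)/(h - 6)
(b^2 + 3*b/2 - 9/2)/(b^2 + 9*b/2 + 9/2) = (2*b - 3)/(2*b + 3)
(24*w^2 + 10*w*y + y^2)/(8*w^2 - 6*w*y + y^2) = (24*w^2 + 10*w*y + y^2)/(8*w^2 - 6*w*y + y^2)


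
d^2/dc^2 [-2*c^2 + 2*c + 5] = -4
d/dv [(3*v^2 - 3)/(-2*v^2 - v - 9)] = 3*(-v^2 - 22*v - 1)/(4*v^4 + 4*v^3 + 37*v^2 + 18*v + 81)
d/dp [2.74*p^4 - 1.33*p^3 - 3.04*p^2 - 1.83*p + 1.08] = 10.96*p^3 - 3.99*p^2 - 6.08*p - 1.83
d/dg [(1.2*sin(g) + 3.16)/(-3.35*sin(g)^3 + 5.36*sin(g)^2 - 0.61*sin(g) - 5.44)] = (8.04*sin(g)^3 + 25.326*sin(g)^2 - 33.8752*sin(g) - 4.6004)*cos(g)/(11.2225*sin(g)^6 - 35.912*sin(g)^5 + 32.8166*sin(g)^4 + 29.9088*sin(g)^3 - 57.9447*sin(g)^2 + 6.6368*sin(g) + 29.5936)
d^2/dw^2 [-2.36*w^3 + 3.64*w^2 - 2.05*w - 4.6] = 7.28 - 14.16*w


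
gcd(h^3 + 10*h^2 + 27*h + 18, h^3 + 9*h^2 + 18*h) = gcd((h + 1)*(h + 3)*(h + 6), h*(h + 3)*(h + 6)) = h^2 + 9*h + 18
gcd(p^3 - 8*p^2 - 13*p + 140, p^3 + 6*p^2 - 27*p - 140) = p^2 - p - 20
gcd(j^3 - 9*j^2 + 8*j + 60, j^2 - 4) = j + 2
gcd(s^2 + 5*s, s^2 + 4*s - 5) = s + 5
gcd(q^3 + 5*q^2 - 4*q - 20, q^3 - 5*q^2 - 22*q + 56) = q - 2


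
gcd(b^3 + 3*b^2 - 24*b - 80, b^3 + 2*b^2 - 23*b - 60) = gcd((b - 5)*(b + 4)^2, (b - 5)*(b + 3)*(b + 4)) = b^2 - b - 20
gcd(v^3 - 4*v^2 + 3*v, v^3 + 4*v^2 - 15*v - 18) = v - 3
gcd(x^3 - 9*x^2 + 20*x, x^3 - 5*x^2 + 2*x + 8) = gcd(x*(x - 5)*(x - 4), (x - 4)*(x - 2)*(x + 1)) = x - 4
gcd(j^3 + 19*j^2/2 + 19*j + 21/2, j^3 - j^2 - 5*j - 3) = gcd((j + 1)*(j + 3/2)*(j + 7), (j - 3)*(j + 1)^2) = j + 1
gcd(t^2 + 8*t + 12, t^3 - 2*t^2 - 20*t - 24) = t + 2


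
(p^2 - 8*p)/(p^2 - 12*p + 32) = p/(p - 4)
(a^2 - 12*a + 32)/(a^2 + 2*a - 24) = (a - 8)/(a + 6)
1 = 1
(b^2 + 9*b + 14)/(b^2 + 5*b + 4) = (b^2 + 9*b + 14)/(b^2 + 5*b + 4)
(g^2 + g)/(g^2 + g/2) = 2*(g + 1)/(2*g + 1)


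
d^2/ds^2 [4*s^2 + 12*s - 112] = 8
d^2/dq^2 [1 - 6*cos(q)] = 6*cos(q)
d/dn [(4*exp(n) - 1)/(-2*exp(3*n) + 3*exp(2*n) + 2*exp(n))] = 2*(8*exp(3*n) - 9*exp(2*n) + 3*exp(n) + 1)*exp(-n)/(4*exp(4*n) - 12*exp(3*n) + exp(2*n) + 12*exp(n) + 4)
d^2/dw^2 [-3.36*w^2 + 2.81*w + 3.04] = -6.72000000000000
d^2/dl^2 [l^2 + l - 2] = 2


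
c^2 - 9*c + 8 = (c - 8)*(c - 1)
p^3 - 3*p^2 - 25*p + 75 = (p - 5)*(p - 3)*(p + 5)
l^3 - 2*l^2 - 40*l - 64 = (l - 8)*(l + 2)*(l + 4)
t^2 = t^2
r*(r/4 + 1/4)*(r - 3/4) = r^3/4 + r^2/16 - 3*r/16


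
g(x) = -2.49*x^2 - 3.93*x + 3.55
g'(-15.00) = 70.77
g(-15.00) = -497.75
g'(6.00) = -33.81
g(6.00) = -109.67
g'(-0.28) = -2.54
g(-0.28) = 4.46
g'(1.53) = -11.55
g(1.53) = -8.29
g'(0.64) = -7.12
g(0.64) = 0.01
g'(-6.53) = 28.59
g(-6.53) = -76.96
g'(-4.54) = 18.68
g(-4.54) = -29.93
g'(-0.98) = 0.95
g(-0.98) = 5.01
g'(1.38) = -10.80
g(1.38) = -6.62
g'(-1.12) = 1.65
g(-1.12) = 4.83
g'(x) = -4.98*x - 3.93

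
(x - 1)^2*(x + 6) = x^3 + 4*x^2 - 11*x + 6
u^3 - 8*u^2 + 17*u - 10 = (u - 5)*(u - 2)*(u - 1)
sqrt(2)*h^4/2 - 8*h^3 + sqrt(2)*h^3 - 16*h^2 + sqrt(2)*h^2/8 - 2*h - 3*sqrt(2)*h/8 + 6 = (h - 1/2)*(h + 3/2)*(h - 8*sqrt(2))*(sqrt(2)*h/2 + sqrt(2)/2)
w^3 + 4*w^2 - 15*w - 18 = (w - 3)*(w + 1)*(w + 6)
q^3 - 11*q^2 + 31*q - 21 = (q - 7)*(q - 3)*(q - 1)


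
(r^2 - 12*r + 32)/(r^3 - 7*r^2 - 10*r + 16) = (r - 4)/(r^2 + r - 2)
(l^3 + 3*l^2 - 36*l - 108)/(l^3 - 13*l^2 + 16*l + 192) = (l^2 - 36)/(l^2 - 16*l + 64)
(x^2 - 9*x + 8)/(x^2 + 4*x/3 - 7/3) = 3*(x - 8)/(3*x + 7)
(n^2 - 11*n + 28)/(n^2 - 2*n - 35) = (n - 4)/(n + 5)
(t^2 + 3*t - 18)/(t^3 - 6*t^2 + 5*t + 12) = (t + 6)/(t^2 - 3*t - 4)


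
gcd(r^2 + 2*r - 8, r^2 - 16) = r + 4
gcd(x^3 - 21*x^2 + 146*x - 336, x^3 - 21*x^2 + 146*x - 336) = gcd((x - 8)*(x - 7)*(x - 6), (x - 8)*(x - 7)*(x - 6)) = x^3 - 21*x^2 + 146*x - 336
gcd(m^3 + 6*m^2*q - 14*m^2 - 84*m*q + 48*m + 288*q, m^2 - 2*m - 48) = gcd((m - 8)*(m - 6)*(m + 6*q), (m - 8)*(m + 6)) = m - 8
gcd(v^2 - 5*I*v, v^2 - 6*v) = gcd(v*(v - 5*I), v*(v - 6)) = v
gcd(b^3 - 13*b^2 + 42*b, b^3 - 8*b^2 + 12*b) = b^2 - 6*b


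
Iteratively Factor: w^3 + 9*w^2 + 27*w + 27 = (w + 3)*(w^2 + 6*w + 9) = (w + 3)^2*(w + 3)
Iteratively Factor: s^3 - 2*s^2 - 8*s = (s)*(s^2 - 2*s - 8) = s*(s - 4)*(s + 2)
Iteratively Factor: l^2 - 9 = (l - 3)*(l + 3)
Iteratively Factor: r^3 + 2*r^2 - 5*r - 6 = (r + 1)*(r^2 + r - 6) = (r - 2)*(r + 1)*(r + 3)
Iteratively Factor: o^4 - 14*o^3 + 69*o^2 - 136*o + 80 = (o - 4)*(o^3 - 10*o^2 + 29*o - 20) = (o - 4)^2*(o^2 - 6*o + 5) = (o - 5)*(o - 4)^2*(o - 1)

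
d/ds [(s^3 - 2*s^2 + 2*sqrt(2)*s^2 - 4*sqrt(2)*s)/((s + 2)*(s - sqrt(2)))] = (s^4 - 2*sqrt(2)*s^3 + 4*s^3 - 8*s^2 + 4*sqrt(2)*s^2 - 16*s + 8*sqrt(2)*s + 16)/(s^4 - 2*sqrt(2)*s^3 + 4*s^3 - 8*sqrt(2)*s^2 + 6*s^2 - 8*sqrt(2)*s + 8*s + 8)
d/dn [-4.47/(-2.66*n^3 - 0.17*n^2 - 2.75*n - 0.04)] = (-35.6706*n^2 - 1.5198*n - 12.2925)/(2.66*n^3 + 0.17*n^2 + 2.75*n + 0.04)^2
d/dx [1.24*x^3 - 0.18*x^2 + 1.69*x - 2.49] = 3.72*x^2 - 0.36*x + 1.69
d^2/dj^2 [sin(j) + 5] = -sin(j)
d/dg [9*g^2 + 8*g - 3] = 18*g + 8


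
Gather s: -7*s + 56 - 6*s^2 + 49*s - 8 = -6*s^2 + 42*s + 48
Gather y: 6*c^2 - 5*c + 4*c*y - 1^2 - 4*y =6*c^2 - 5*c + y*(4*c - 4) - 1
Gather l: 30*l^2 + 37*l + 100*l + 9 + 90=30*l^2 + 137*l + 99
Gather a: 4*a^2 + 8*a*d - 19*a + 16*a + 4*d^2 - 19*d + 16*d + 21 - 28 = 4*a^2 + a*(8*d - 3) + 4*d^2 - 3*d - 7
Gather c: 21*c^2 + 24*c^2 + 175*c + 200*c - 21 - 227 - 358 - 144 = 45*c^2 + 375*c - 750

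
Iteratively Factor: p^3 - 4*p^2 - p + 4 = (p - 1)*(p^2 - 3*p - 4) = (p - 1)*(p + 1)*(p - 4)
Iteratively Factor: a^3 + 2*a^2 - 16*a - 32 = (a - 4)*(a^2 + 6*a + 8) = (a - 4)*(a + 2)*(a + 4)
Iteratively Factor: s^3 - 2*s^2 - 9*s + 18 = (s + 3)*(s^2 - 5*s + 6) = (s - 2)*(s + 3)*(s - 3)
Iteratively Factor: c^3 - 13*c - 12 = (c + 1)*(c^2 - c - 12) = (c + 1)*(c + 3)*(c - 4)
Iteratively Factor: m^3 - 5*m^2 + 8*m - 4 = (m - 2)*(m^2 - 3*m + 2) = (m - 2)^2*(m - 1)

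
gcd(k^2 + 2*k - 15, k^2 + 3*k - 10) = k + 5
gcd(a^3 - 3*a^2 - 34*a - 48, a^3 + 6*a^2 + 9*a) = a + 3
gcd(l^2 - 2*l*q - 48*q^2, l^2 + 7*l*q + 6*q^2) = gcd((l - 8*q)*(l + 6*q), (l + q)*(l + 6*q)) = l + 6*q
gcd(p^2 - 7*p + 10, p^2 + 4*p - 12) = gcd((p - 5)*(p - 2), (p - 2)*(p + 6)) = p - 2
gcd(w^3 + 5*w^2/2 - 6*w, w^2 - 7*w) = w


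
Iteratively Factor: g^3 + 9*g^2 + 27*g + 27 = (g + 3)*(g^2 + 6*g + 9) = (g + 3)^2*(g + 3)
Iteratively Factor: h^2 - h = (h - 1)*(h)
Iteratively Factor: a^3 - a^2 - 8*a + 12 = (a - 2)*(a^2 + a - 6) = (a - 2)*(a + 3)*(a - 2)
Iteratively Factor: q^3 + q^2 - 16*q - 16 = (q + 4)*(q^2 - 3*q - 4) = (q + 1)*(q + 4)*(q - 4)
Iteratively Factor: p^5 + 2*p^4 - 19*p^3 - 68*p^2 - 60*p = (p + 3)*(p^4 - p^3 - 16*p^2 - 20*p) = (p + 2)*(p + 3)*(p^3 - 3*p^2 - 10*p) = (p - 5)*(p + 2)*(p + 3)*(p^2 + 2*p) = p*(p - 5)*(p + 2)*(p + 3)*(p + 2)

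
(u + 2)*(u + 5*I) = u^2 + 2*u + 5*I*u + 10*I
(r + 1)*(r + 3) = r^2 + 4*r + 3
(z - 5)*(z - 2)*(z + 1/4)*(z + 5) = z^4 - 7*z^3/4 - 51*z^2/2 + 175*z/4 + 25/2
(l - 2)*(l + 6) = l^2 + 4*l - 12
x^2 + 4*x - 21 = (x - 3)*(x + 7)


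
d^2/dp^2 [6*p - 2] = 0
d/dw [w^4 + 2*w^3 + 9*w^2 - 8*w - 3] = 4*w^3 + 6*w^2 + 18*w - 8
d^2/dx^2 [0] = 0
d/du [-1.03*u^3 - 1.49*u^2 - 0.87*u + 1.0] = -3.09*u^2 - 2.98*u - 0.87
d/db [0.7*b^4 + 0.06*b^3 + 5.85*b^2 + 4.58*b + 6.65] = 2.8*b^3 + 0.18*b^2 + 11.7*b + 4.58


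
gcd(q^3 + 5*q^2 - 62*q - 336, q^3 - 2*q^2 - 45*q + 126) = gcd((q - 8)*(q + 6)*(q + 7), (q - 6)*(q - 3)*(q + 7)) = q + 7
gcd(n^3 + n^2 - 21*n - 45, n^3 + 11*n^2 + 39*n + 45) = n^2 + 6*n + 9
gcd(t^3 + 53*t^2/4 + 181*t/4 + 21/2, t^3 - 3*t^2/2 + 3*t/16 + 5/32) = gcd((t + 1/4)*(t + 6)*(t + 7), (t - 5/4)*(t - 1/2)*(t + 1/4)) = t + 1/4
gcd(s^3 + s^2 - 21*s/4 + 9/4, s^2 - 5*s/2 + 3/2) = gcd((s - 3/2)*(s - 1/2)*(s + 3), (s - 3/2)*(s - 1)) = s - 3/2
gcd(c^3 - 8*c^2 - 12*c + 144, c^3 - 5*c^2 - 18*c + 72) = c^2 - 2*c - 24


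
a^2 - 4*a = a*(a - 4)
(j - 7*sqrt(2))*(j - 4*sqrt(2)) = j^2 - 11*sqrt(2)*j + 56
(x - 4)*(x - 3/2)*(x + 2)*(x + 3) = x^4 - x^3/2 - 31*x^2/2 - 3*x + 36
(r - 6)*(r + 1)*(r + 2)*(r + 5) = r^4 + 2*r^3 - 31*r^2 - 92*r - 60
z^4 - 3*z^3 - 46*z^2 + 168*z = z*(z - 6)*(z - 4)*(z + 7)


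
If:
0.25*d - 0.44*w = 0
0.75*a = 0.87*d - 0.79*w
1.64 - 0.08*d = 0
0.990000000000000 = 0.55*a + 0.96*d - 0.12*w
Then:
No Solution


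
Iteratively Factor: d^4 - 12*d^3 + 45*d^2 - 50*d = (d - 5)*(d^3 - 7*d^2 + 10*d) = (d - 5)^2*(d^2 - 2*d) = (d - 5)^2*(d - 2)*(d)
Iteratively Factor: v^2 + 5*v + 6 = (v + 2)*(v + 3)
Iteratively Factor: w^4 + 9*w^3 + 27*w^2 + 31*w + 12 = (w + 3)*(w^3 + 6*w^2 + 9*w + 4) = (w + 1)*(w + 3)*(w^2 + 5*w + 4) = (w + 1)*(w + 3)*(w + 4)*(w + 1)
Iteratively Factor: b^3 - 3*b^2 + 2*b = (b - 2)*(b^2 - b) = b*(b - 2)*(b - 1)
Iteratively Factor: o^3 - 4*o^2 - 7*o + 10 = (o - 1)*(o^2 - 3*o - 10) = (o - 1)*(o + 2)*(o - 5)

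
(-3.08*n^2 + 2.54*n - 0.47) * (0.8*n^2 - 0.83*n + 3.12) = -2.464*n^4 + 4.5884*n^3 - 12.0938*n^2 + 8.3149*n - 1.4664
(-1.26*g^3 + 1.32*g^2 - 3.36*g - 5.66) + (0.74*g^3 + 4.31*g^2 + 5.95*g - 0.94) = -0.52*g^3 + 5.63*g^2 + 2.59*g - 6.6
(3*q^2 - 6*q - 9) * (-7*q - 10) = -21*q^3 + 12*q^2 + 123*q + 90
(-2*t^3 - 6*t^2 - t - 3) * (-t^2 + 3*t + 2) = 2*t^5 - 21*t^3 - 12*t^2 - 11*t - 6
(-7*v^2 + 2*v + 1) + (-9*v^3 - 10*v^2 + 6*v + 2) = -9*v^3 - 17*v^2 + 8*v + 3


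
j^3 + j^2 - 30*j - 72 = (j - 6)*(j + 3)*(j + 4)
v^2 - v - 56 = (v - 8)*(v + 7)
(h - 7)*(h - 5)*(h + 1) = h^3 - 11*h^2 + 23*h + 35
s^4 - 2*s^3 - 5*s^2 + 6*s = s*(s - 3)*(s - 1)*(s + 2)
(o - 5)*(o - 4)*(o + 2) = o^3 - 7*o^2 + 2*o + 40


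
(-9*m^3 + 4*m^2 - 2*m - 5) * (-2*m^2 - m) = 18*m^5 + m^4 + 12*m^2 + 5*m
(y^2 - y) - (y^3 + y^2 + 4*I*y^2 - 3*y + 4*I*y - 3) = -y^3 - 4*I*y^2 + 2*y - 4*I*y + 3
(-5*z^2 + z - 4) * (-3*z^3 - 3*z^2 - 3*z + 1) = 15*z^5 + 12*z^4 + 24*z^3 + 4*z^2 + 13*z - 4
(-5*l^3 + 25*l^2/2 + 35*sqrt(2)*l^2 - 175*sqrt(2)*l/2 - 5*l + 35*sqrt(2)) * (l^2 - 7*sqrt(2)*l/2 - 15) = -5*l^5 + 25*l^4/2 + 105*sqrt(2)*l^4/2 - 525*sqrt(2)*l^3/4 - 175*l^3 - 945*sqrt(2)*l^2/2 + 425*l^2 - 170*l + 2625*sqrt(2)*l/2 - 525*sqrt(2)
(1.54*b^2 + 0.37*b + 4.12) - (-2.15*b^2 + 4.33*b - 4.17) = 3.69*b^2 - 3.96*b + 8.29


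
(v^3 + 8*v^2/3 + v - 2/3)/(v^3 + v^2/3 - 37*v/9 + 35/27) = 9*(v^2 + 3*v + 2)/(9*v^2 + 6*v - 35)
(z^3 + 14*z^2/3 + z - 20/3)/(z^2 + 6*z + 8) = (3*z^2 + 2*z - 5)/(3*(z + 2))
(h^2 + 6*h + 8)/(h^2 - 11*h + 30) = (h^2 + 6*h + 8)/(h^2 - 11*h + 30)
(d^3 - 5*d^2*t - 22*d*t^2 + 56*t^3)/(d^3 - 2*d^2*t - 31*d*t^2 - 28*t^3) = (d - 2*t)/(d + t)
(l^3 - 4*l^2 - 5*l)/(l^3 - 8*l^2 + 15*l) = (l + 1)/(l - 3)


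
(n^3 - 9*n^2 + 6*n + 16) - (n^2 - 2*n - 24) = n^3 - 10*n^2 + 8*n + 40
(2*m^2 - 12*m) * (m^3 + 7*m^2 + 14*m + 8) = 2*m^5 + 2*m^4 - 56*m^3 - 152*m^2 - 96*m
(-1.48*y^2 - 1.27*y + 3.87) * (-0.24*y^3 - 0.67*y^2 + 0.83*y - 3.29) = 0.3552*y^5 + 1.2964*y^4 - 1.3063*y^3 + 1.2222*y^2 + 7.3904*y - 12.7323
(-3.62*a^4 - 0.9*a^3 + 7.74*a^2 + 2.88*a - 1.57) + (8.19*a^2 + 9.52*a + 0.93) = -3.62*a^4 - 0.9*a^3 + 15.93*a^2 + 12.4*a - 0.64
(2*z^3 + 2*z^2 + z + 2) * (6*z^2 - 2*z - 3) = 12*z^5 + 8*z^4 - 4*z^3 + 4*z^2 - 7*z - 6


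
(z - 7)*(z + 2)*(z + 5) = z^3 - 39*z - 70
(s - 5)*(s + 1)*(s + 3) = s^3 - s^2 - 17*s - 15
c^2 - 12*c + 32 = (c - 8)*(c - 4)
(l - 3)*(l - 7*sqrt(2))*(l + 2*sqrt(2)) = l^3 - 5*sqrt(2)*l^2 - 3*l^2 - 28*l + 15*sqrt(2)*l + 84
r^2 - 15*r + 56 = (r - 8)*(r - 7)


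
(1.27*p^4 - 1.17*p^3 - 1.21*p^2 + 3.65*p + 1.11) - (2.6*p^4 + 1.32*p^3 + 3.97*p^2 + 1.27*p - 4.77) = -1.33*p^4 - 2.49*p^3 - 5.18*p^2 + 2.38*p + 5.88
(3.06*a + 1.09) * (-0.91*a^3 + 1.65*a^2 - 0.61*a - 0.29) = -2.7846*a^4 + 4.0571*a^3 - 0.0681*a^2 - 1.5523*a - 0.3161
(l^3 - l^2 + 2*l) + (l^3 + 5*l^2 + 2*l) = 2*l^3 + 4*l^2 + 4*l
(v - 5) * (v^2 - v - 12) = v^3 - 6*v^2 - 7*v + 60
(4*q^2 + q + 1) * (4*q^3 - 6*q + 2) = 16*q^5 + 4*q^4 - 20*q^3 + 2*q^2 - 4*q + 2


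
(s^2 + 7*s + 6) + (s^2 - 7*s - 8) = 2*s^2 - 2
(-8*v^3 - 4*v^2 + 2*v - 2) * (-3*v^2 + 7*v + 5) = 24*v^5 - 44*v^4 - 74*v^3 - 4*v - 10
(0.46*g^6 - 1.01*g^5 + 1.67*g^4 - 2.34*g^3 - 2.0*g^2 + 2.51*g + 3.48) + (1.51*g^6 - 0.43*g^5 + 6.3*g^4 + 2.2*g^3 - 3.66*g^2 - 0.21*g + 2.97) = 1.97*g^6 - 1.44*g^5 + 7.97*g^4 - 0.14*g^3 - 5.66*g^2 + 2.3*g + 6.45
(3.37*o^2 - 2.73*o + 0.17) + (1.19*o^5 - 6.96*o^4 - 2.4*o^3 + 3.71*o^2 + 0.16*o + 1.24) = 1.19*o^5 - 6.96*o^4 - 2.4*o^3 + 7.08*o^2 - 2.57*o + 1.41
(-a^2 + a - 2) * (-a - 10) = a^3 + 9*a^2 - 8*a + 20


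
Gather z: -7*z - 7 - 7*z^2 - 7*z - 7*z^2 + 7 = -14*z^2 - 14*z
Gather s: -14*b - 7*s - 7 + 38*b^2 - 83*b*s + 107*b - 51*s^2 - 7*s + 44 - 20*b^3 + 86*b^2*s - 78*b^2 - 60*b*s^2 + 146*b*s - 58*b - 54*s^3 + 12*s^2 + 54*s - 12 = -20*b^3 - 40*b^2 + 35*b - 54*s^3 + s^2*(-60*b - 39) + s*(86*b^2 + 63*b + 40) + 25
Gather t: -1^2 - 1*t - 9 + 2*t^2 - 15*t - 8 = 2*t^2 - 16*t - 18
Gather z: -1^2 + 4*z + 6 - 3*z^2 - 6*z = -3*z^2 - 2*z + 5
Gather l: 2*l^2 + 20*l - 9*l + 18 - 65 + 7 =2*l^2 + 11*l - 40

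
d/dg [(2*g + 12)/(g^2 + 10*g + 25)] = 2*(-g - 7)/(g^3 + 15*g^2 + 75*g + 125)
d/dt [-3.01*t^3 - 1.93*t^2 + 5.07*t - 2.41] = -9.03*t^2 - 3.86*t + 5.07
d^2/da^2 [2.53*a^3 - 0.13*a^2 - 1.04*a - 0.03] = 15.18*a - 0.26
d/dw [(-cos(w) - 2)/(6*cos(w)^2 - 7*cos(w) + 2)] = (6*sin(w)^2 - 24*cos(w) + 10)*sin(w)/(6*cos(w)^2 - 7*cos(w) + 2)^2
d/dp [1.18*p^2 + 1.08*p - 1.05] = 2.36*p + 1.08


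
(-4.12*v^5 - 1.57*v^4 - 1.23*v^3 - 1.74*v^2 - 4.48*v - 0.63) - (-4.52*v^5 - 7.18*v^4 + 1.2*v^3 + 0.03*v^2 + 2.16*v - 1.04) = 0.399999999999999*v^5 + 5.61*v^4 - 2.43*v^3 - 1.77*v^2 - 6.64*v + 0.41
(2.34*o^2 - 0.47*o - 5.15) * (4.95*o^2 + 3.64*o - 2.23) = 11.583*o^4 + 6.1911*o^3 - 32.4215*o^2 - 17.6979*o + 11.4845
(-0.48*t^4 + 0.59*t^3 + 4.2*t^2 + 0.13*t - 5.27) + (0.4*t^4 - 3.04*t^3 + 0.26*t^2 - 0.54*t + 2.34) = -0.08*t^4 - 2.45*t^3 + 4.46*t^2 - 0.41*t - 2.93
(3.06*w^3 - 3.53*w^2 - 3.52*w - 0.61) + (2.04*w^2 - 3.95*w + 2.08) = 3.06*w^3 - 1.49*w^2 - 7.47*w + 1.47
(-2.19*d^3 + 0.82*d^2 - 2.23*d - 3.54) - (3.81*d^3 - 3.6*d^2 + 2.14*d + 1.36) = -6.0*d^3 + 4.42*d^2 - 4.37*d - 4.9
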